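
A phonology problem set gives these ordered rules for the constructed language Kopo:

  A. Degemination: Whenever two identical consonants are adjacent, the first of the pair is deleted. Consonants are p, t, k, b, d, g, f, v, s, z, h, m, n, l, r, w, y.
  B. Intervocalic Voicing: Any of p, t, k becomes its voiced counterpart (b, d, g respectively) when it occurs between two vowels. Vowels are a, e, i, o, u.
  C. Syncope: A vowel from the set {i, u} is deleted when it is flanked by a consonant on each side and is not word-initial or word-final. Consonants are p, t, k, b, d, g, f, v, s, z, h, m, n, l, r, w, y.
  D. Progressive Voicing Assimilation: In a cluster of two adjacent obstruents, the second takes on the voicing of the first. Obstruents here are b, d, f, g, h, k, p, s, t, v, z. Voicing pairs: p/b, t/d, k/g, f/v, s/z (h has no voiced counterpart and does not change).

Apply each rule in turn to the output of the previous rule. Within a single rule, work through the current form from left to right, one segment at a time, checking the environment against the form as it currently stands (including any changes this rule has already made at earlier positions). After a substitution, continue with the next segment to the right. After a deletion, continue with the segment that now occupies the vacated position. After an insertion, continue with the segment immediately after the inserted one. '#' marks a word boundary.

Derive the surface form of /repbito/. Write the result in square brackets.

A Degemination: no change — [repbito]
B Intervocalic Voicing: [repbito] → [repbido]
C Syncope: [repbido] → [repbdo]
D Progressive Voicing Assimilation: [repbdo] → [reppto]

[reppto]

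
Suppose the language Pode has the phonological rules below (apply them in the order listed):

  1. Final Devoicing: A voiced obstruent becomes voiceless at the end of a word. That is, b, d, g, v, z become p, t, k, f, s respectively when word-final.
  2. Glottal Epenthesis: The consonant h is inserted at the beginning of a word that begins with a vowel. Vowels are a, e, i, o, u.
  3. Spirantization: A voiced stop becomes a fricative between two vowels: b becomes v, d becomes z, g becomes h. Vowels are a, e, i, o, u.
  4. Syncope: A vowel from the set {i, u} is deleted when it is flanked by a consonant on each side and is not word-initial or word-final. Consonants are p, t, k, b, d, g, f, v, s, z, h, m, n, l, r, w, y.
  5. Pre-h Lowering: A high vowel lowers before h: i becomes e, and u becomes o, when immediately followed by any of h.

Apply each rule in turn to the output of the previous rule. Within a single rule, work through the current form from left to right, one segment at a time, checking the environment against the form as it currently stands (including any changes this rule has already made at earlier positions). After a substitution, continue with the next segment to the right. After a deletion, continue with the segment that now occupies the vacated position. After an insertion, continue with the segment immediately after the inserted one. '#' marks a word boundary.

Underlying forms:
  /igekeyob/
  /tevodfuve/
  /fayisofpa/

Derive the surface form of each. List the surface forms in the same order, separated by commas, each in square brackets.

/igekeyob/:
  1 Final Devoicing: [igekeyob] → [igekeyop]
  2 Glottal Epenthesis: [igekeyop] → [higekeyop]
  3 Spirantization: [higekeyop] → [hihekeyop]
  4 Syncope: [hihekeyop] → [hhekeyop]
  5 Pre-h Lowering: no change — [hhekeyop]
/tevodfuve/:
  1 Final Devoicing: no change — [tevodfuve]
  2 Glottal Epenthesis: no change — [tevodfuve]
  3 Spirantization: no change — [tevodfuve]
  4 Syncope: [tevodfuve] → [tevodfve]
  5 Pre-h Lowering: no change — [tevodfve]
/fayisofpa/:
  1 Final Devoicing: no change — [fayisofpa]
  2 Glottal Epenthesis: no change — [fayisofpa]
  3 Spirantization: no change — [fayisofpa]
  4 Syncope: [fayisofpa] → [faysofpa]
  5 Pre-h Lowering: no change — [faysofpa]

[hhekeyop], [tevodfve], [faysofpa]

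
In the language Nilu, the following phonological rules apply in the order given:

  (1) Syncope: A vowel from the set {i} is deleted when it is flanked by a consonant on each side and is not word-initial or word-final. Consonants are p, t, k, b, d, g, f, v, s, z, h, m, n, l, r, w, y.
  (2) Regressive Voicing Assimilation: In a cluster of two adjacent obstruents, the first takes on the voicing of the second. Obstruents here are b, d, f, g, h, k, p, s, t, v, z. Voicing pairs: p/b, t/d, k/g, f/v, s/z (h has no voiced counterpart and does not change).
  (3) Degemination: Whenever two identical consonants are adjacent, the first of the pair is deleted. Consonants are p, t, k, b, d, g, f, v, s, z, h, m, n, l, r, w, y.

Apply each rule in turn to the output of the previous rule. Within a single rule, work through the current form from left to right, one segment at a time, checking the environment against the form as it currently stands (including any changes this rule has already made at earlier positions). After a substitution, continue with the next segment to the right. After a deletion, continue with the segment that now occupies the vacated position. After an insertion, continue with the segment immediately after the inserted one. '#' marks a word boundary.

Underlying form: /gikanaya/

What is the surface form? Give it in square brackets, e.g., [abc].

(1) Syncope: [gikanaya] → [gkanaya]
(2) Regressive Voicing Assimilation: [gkanaya] → [kkanaya]
(3) Degemination: [kkanaya] → [kanaya]

[kanaya]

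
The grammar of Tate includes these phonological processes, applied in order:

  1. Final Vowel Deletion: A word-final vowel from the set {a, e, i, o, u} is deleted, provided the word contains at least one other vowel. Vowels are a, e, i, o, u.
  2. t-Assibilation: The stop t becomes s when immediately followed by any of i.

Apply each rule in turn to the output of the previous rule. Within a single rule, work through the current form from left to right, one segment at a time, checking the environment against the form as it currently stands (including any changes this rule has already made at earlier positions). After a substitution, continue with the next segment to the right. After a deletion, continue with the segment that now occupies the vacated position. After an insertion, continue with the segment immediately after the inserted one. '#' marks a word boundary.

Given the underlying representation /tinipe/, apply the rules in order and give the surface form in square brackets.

[sinip]

1 Final Vowel Deletion: [tinipe] → [tinip]
2 t-Assibilation: [tinip] → [sinip]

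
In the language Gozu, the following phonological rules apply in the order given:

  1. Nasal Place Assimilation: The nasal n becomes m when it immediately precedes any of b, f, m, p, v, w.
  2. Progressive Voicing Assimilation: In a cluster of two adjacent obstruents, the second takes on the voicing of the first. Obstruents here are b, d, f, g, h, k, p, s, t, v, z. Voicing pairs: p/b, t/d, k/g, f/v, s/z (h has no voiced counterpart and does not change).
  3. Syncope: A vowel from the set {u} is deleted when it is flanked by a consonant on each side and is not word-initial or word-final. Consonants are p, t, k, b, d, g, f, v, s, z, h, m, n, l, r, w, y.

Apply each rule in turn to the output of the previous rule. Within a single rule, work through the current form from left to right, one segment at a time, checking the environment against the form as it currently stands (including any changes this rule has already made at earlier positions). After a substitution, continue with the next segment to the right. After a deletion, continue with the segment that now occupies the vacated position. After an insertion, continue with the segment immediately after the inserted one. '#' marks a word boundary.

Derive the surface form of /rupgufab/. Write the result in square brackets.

[rpkfab]

1 Nasal Place Assimilation: no change — [rupgufab]
2 Progressive Voicing Assimilation: [rupgufab] → [rupkufab]
3 Syncope: [rupkufab] → [rpkfab]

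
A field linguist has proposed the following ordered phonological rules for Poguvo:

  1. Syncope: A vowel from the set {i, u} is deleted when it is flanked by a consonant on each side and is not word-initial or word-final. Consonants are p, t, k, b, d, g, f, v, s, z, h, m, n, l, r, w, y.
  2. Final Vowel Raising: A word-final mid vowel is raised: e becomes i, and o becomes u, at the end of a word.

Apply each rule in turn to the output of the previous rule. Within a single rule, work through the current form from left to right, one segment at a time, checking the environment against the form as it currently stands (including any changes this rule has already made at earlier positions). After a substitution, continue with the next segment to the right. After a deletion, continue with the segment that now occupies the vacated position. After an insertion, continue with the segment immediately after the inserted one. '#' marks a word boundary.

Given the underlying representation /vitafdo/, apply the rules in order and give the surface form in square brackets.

[vtafdu]

1 Syncope: [vitafdo] → [vtafdo]
2 Final Vowel Raising: [vtafdo] → [vtafdu]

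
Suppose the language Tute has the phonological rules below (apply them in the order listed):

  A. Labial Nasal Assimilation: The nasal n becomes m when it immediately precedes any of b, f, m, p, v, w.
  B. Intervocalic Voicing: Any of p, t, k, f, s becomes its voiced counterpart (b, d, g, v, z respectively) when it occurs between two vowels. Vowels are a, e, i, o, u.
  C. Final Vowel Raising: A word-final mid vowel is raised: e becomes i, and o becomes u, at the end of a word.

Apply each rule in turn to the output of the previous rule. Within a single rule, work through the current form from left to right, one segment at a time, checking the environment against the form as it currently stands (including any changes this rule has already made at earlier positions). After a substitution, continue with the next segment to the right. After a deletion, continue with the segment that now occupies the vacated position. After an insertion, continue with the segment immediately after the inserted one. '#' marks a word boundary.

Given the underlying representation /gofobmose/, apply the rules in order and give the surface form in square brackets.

[govobmozi]

A Labial Nasal Assimilation: no change — [gofobmose]
B Intervocalic Voicing: [gofobmose] → [govobmoze]
C Final Vowel Raising: [govobmoze] → [govobmozi]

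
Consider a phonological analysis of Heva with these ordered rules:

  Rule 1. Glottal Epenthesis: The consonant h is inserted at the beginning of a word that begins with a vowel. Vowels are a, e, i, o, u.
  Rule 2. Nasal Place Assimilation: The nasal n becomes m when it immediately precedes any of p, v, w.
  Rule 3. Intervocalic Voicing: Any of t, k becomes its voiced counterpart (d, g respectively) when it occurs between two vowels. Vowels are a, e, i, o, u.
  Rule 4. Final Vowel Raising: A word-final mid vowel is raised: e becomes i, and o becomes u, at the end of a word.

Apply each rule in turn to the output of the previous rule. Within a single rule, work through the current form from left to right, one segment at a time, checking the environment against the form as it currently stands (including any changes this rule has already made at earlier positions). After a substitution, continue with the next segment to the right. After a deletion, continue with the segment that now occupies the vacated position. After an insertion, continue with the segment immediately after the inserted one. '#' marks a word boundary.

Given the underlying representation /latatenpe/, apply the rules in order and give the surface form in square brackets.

Rule 1 Glottal Epenthesis: no change — [latatenpe]
Rule 2 Nasal Place Assimilation: [latatenpe] → [latatempe]
Rule 3 Intervocalic Voicing: [latatempe] → [ladadempe]
Rule 4 Final Vowel Raising: [ladadempe] → [ladadempi]

[ladadempi]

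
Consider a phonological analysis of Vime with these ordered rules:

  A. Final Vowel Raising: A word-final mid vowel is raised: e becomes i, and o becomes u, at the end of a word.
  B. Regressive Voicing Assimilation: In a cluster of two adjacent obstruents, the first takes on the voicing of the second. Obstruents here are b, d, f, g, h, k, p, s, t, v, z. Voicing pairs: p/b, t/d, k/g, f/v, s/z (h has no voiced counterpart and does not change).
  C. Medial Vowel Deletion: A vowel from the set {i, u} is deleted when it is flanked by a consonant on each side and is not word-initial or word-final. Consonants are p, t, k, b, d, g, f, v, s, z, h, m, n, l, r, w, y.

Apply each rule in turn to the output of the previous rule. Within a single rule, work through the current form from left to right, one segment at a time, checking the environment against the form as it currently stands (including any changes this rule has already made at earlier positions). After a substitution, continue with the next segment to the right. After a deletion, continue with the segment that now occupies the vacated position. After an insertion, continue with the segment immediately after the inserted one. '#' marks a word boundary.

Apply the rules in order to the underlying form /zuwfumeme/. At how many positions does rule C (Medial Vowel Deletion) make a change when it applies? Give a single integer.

A Final Vowel Raising: [zuwfumeme] → [zuwfumemi]
B Regressive Voicing Assimilation: no change — [zuwfumemi]
C Medial Vowel Deletion: [zuwfumemi] → [zwfmemi]
Rule C changed 2 position(s).

2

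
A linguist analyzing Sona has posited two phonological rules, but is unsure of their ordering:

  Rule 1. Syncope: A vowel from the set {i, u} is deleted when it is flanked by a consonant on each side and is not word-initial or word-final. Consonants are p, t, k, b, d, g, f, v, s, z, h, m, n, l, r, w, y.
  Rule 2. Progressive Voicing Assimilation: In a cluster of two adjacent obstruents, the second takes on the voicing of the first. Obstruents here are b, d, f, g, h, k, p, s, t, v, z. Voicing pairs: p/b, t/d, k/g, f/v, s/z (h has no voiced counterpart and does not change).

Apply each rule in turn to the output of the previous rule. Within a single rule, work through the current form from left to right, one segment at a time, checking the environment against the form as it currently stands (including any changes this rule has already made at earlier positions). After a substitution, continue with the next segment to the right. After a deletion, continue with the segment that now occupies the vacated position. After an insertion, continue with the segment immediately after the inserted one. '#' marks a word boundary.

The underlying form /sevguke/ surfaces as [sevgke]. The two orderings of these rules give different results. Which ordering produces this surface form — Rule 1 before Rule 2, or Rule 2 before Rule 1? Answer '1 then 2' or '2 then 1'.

Order 1 then 2:
  1 Syncope: [sevguke] → [sevgke]
  2 Progressive Voicing Assimilation: [sevgke] → [sevgge]
  result: [sevgge]
Order 2 then 1:
  2 Progressive Voicing Assimilation: no change — [sevguke]
  1 Syncope: [sevguke] → [sevgke]
  result: [sevgke]

2 then 1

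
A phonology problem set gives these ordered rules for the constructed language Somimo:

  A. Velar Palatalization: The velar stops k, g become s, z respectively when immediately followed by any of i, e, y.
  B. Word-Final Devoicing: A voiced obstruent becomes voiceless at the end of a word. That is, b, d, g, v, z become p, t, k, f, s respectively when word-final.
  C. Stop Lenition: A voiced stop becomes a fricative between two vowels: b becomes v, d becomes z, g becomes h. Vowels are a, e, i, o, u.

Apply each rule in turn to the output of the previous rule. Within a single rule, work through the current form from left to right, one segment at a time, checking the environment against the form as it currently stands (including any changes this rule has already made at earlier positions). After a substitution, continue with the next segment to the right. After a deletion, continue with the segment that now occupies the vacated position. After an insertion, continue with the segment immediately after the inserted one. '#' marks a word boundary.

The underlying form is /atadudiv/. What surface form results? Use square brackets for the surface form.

A Velar Palatalization: no change — [atadudiv]
B Word-Final Devoicing: [atadudiv] → [atadudif]
C Stop Lenition: [atadudif] → [atazuzif]

[atazuzif]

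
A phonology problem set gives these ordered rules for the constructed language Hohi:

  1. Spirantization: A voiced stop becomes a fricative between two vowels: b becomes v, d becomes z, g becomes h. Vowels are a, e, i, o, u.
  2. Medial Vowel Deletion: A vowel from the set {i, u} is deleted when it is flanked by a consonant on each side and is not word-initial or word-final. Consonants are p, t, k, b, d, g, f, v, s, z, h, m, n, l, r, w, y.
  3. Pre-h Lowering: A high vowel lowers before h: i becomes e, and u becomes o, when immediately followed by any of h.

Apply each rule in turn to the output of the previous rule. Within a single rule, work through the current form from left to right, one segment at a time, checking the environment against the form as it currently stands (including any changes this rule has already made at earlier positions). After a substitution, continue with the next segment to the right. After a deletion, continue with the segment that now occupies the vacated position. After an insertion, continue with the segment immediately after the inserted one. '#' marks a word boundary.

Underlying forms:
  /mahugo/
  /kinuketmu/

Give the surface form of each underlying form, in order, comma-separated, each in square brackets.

/mahugo/:
  1 Spirantization: [mahugo] → [mahuho]
  2 Medial Vowel Deletion: [mahuho] → [mahho]
  3 Pre-h Lowering: no change — [mahho]
/kinuketmu/:
  1 Spirantization: no change — [kinuketmu]
  2 Medial Vowel Deletion: [kinuketmu] → [knketmu]
  3 Pre-h Lowering: no change — [knketmu]

[mahho], [knketmu]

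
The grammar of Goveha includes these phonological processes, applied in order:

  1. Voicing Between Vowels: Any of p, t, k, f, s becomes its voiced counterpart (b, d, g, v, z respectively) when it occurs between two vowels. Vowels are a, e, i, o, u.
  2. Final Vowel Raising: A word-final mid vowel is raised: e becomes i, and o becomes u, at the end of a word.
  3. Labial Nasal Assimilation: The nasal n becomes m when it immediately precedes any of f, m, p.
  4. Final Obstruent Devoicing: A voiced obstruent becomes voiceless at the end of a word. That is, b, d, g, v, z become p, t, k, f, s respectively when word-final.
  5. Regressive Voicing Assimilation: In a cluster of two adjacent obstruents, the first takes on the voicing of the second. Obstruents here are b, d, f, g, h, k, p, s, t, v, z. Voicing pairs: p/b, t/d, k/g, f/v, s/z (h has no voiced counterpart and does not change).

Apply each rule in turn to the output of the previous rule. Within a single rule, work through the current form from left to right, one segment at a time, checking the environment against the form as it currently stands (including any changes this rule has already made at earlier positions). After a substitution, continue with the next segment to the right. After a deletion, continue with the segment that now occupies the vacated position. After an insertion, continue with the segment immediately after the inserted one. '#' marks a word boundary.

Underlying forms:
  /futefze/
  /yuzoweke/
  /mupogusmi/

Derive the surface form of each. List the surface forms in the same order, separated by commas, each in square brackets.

/futefze/:
  1 Voicing Between Vowels: [futefze] → [fudefze]
  2 Final Vowel Raising: [fudefze] → [fudefzi]
  3 Labial Nasal Assimilation: no change — [fudefzi]
  4 Final Obstruent Devoicing: no change — [fudefzi]
  5 Regressive Voicing Assimilation: [fudefzi] → [fudevzi]
/yuzoweke/:
  1 Voicing Between Vowels: [yuzoweke] → [yuzowege]
  2 Final Vowel Raising: [yuzowege] → [yuzowegi]
  3 Labial Nasal Assimilation: no change — [yuzowegi]
  4 Final Obstruent Devoicing: no change — [yuzowegi]
  5 Regressive Voicing Assimilation: no change — [yuzowegi]
/mupogusmi/:
  1 Voicing Between Vowels: [mupogusmi] → [mubogusmi]
  2 Final Vowel Raising: no change — [mubogusmi]
  3 Labial Nasal Assimilation: no change — [mubogusmi]
  4 Final Obstruent Devoicing: no change — [mubogusmi]
  5 Regressive Voicing Assimilation: no change — [mubogusmi]

[fudevzi], [yuzowegi], [mubogusmi]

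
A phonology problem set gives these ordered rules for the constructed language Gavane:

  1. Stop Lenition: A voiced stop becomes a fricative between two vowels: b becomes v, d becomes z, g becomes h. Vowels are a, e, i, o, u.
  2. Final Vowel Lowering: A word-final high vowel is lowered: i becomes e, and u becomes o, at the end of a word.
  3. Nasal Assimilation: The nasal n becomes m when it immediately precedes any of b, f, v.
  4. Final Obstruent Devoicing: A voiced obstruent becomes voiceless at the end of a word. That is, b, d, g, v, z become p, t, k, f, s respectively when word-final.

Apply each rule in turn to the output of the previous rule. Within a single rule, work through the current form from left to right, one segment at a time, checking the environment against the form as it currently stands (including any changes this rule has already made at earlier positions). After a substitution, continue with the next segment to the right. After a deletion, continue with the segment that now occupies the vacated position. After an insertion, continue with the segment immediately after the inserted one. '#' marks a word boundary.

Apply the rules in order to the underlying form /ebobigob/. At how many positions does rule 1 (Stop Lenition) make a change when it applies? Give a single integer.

1 Stop Lenition: [ebobigob] → [evovihob]
2 Final Vowel Lowering: no change — [evovihob]
3 Nasal Assimilation: no change — [evovihob]
4 Final Obstruent Devoicing: [evovihob] → [evovihop]
Rule 1 changed 3 position(s).

3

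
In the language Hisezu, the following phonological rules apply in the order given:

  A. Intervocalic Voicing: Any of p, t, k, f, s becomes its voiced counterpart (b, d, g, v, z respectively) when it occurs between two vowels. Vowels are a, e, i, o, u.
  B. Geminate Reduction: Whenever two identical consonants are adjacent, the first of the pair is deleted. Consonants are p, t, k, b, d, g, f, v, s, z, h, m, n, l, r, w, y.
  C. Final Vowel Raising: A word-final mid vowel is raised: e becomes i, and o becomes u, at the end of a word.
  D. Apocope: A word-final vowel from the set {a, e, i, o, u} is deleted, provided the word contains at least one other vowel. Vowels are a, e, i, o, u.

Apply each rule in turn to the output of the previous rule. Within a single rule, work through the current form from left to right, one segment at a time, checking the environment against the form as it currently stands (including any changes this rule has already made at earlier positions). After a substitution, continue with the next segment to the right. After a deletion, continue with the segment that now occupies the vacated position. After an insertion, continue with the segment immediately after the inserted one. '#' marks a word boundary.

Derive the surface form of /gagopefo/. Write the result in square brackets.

[gagobev]

A Intervocalic Voicing: [gagopefo] → [gagobevo]
B Geminate Reduction: no change — [gagobevo]
C Final Vowel Raising: [gagobevo] → [gagobevu]
D Apocope: [gagobevu] → [gagobev]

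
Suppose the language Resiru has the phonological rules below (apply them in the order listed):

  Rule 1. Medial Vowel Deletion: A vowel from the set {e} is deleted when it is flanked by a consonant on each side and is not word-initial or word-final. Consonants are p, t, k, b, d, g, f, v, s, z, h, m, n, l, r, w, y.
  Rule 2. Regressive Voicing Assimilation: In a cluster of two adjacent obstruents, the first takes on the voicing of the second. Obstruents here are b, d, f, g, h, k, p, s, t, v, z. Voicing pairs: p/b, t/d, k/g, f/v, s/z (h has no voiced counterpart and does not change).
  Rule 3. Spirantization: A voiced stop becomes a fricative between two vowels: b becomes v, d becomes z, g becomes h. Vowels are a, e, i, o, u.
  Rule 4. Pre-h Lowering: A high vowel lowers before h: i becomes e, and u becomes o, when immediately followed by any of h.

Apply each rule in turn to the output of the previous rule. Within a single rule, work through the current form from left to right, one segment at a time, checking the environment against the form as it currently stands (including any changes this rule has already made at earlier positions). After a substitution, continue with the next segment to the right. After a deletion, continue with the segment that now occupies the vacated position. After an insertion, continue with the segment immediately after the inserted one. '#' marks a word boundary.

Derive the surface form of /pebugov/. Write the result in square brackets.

Rule 1 Medial Vowel Deletion: [pebugov] → [pbugov]
Rule 2 Regressive Voicing Assimilation: [pbugov] → [bbugov]
Rule 3 Spirantization: [bbugov] → [bbuhov]
Rule 4 Pre-h Lowering: [bbuhov] → [bbohov]

[bbohov]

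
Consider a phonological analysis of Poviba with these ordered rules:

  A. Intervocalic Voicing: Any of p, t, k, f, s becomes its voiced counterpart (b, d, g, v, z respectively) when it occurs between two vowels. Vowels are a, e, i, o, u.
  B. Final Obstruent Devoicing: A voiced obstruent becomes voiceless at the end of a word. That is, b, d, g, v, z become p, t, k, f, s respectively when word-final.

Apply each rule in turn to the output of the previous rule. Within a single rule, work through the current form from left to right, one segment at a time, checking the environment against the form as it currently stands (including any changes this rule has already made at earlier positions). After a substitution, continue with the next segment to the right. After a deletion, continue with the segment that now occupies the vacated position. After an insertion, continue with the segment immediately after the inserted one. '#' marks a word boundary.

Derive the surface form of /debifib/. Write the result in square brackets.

[debivip]

A Intervocalic Voicing: [debifib] → [debivib]
B Final Obstruent Devoicing: [debivib] → [debivip]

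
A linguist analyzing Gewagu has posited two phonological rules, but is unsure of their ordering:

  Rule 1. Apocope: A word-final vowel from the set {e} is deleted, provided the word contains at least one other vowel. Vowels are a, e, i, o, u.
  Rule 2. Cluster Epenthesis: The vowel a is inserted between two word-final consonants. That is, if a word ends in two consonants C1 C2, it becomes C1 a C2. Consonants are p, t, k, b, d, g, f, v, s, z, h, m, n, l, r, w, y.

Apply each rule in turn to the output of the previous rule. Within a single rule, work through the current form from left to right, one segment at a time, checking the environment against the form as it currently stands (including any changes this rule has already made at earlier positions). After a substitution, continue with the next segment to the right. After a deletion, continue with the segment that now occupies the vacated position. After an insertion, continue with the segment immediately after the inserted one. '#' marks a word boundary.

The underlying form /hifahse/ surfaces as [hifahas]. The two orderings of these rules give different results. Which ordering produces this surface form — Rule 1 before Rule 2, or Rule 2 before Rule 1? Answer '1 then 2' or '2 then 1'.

Order 1 then 2:
  1 Apocope: [hifahse] → [hifahs]
  2 Cluster Epenthesis: [hifahs] → [hifahas]
  result: [hifahas]
Order 2 then 1:
  2 Cluster Epenthesis: no change — [hifahse]
  1 Apocope: [hifahse] → [hifahs]
  result: [hifahs]

1 then 2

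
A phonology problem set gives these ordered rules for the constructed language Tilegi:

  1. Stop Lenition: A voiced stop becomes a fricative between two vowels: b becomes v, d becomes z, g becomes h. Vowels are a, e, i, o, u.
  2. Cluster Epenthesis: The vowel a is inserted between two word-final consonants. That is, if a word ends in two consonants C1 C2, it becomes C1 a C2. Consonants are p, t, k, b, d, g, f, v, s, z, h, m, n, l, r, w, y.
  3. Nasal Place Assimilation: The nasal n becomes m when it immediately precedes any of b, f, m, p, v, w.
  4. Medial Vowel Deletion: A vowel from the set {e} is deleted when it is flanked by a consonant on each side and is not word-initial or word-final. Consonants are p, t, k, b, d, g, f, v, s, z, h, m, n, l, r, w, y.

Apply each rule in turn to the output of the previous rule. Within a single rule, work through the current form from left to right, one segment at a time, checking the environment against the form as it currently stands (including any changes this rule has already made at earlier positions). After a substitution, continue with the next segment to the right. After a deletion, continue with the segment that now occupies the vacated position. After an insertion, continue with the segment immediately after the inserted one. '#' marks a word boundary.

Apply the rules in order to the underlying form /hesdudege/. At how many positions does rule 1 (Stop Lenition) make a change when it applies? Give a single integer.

1 Stop Lenition: [hesdudege] → [hesduzehe]
2 Cluster Epenthesis: no change — [hesduzehe]
3 Nasal Place Assimilation: no change — [hesduzehe]
4 Medial Vowel Deletion: [hesduzehe] → [hsduzhe]
Rule 1 changed 2 position(s).

2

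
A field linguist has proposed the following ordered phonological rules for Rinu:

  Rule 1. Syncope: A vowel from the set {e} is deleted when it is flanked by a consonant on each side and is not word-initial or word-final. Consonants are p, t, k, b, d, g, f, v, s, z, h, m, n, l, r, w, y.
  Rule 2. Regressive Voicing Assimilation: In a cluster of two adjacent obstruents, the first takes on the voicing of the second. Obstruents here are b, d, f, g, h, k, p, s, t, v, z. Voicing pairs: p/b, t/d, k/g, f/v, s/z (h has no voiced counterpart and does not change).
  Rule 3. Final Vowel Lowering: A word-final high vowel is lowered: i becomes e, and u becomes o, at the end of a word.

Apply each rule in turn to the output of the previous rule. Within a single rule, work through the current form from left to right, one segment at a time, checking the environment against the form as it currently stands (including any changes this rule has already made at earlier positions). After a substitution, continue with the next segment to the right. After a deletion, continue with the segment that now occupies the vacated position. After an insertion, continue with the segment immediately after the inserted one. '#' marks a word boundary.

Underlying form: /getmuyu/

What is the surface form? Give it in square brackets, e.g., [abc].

[ktmuyo]

Rule 1 Syncope: [getmuyu] → [gtmuyu]
Rule 2 Regressive Voicing Assimilation: [gtmuyu] → [ktmuyu]
Rule 3 Final Vowel Lowering: [ktmuyu] → [ktmuyo]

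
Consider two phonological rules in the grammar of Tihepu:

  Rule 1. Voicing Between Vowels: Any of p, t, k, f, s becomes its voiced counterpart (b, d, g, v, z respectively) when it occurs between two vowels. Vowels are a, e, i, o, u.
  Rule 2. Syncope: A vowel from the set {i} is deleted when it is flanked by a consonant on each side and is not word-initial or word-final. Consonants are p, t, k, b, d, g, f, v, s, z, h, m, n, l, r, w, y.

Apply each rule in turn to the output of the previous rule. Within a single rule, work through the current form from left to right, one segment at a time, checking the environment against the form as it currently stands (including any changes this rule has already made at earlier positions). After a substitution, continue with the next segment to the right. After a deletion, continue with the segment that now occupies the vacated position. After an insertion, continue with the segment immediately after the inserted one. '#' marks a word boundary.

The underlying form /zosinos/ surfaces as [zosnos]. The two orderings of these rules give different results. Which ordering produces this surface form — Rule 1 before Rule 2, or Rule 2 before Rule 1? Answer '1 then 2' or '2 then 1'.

Order 1 then 2:
  1 Voicing Between Vowels: [zosinos] → [zozinos]
  2 Syncope: [zozinos] → [zoznos]
  result: [zoznos]
Order 2 then 1:
  2 Syncope: [zosinos] → [zosnos]
  1 Voicing Between Vowels: no change — [zosnos]
  result: [zosnos]

2 then 1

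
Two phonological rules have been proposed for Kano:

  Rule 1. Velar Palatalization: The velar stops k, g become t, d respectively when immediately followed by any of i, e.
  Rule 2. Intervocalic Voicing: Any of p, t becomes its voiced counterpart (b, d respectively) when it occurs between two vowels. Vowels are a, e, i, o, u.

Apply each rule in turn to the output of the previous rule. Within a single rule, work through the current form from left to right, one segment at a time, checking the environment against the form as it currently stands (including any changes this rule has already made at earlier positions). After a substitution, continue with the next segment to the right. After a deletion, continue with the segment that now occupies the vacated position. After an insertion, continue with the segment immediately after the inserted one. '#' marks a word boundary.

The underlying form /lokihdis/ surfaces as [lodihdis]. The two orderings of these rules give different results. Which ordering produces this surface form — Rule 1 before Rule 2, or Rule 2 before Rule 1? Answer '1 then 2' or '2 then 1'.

Order 1 then 2:
  1 Velar Palatalization: [lokihdis] → [lotihdis]
  2 Intervocalic Voicing: [lotihdis] → [lodihdis]
  result: [lodihdis]
Order 2 then 1:
  2 Intervocalic Voicing: no change — [lokihdis]
  1 Velar Palatalization: [lokihdis] → [lotihdis]
  result: [lotihdis]

1 then 2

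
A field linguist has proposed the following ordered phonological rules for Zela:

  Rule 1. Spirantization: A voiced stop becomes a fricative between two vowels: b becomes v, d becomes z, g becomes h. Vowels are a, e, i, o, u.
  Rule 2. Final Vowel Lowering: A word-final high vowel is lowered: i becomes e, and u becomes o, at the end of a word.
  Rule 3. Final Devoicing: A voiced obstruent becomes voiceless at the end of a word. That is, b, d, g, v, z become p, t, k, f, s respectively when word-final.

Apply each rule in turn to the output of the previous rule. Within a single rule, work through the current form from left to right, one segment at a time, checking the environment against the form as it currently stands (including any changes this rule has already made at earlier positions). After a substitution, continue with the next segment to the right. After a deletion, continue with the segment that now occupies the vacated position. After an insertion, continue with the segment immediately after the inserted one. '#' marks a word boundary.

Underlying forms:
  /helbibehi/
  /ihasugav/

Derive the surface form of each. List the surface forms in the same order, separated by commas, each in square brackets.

/helbibehi/:
  Rule 1 Spirantization: [helbibehi] → [helbivehi]
  Rule 2 Final Vowel Lowering: [helbivehi] → [helbivehe]
  Rule 3 Final Devoicing: no change — [helbivehe]
/ihasugav/:
  Rule 1 Spirantization: [ihasugav] → [ihasuhav]
  Rule 2 Final Vowel Lowering: no change — [ihasuhav]
  Rule 3 Final Devoicing: [ihasuhav] → [ihasuhaf]

[helbivehe], [ihasuhaf]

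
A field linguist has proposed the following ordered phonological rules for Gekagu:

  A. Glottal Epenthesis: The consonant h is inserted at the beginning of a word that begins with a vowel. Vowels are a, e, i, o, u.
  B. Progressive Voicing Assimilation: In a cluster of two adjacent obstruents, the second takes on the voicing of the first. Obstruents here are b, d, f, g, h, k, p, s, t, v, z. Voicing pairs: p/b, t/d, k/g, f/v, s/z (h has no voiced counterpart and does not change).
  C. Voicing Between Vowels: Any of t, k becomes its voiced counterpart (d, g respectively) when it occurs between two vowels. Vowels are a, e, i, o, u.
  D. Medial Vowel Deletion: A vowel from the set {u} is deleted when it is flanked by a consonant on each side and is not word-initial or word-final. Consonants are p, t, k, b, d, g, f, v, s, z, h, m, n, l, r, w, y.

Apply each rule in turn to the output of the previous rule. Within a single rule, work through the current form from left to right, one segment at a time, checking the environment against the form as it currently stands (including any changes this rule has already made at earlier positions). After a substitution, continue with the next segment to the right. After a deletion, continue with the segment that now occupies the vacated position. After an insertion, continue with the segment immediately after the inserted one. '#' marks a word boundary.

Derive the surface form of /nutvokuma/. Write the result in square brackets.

[ntfogma]

A Glottal Epenthesis: no change — [nutvokuma]
B Progressive Voicing Assimilation: [nutvokuma] → [nutfokuma]
C Voicing Between Vowels: [nutfokuma] → [nutfoguma]
D Medial Vowel Deletion: [nutfoguma] → [ntfogma]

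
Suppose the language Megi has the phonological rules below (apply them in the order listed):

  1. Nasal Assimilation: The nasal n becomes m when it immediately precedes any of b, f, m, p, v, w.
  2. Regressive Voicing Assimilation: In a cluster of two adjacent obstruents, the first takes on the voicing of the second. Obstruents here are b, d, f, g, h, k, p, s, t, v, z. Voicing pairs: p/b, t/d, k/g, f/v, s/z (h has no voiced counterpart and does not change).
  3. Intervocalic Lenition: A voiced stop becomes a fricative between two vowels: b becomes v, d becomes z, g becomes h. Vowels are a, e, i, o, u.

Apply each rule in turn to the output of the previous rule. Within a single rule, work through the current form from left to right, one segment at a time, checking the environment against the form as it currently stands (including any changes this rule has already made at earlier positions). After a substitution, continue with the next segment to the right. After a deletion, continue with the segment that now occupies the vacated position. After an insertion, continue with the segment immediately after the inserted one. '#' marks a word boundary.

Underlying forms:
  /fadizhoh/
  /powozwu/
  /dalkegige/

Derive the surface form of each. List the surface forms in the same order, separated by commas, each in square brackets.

[fazishoh], [powozwu], [dalkehihe]

/fadizhoh/:
  1 Nasal Assimilation: no change — [fadizhoh]
  2 Regressive Voicing Assimilation: [fadizhoh] → [fadishoh]
  3 Intervocalic Lenition: [fadishoh] → [fazishoh]
/powozwu/:
  1 Nasal Assimilation: no change — [powozwu]
  2 Regressive Voicing Assimilation: no change — [powozwu]
  3 Intervocalic Lenition: no change — [powozwu]
/dalkegige/:
  1 Nasal Assimilation: no change — [dalkegige]
  2 Regressive Voicing Assimilation: no change — [dalkegige]
  3 Intervocalic Lenition: [dalkegige] → [dalkehihe]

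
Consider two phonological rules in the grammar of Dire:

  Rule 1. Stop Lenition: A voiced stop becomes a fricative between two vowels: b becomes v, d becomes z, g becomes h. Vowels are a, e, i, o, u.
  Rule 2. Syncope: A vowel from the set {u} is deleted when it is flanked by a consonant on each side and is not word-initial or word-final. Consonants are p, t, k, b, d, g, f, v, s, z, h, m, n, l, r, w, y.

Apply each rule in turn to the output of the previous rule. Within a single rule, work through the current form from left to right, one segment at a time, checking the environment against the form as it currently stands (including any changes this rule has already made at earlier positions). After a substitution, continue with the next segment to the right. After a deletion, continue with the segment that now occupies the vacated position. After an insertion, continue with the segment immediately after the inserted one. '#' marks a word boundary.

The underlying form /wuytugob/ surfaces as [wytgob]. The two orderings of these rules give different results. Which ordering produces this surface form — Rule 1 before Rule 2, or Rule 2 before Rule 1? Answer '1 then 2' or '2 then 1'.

2 then 1

Order 1 then 2:
  1 Stop Lenition: [wuytugob] → [wuytuhob]
  2 Syncope: [wuytuhob] → [wythob]
  result: [wythob]
Order 2 then 1:
  2 Syncope: [wuytugob] → [wytgob]
  1 Stop Lenition: no change — [wytgob]
  result: [wytgob]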